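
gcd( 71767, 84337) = 1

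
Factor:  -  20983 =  - 20983^1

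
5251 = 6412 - 1161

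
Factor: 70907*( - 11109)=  - 3^1*7^1*17^1*23^2 * 43^1*97^1 = -  787705863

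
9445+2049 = 11494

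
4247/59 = 71+58/59 = 71.98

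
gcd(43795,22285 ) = 5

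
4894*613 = 3000022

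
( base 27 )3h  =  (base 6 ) 242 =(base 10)98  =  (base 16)62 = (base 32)32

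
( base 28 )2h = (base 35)23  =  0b1001001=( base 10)73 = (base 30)2d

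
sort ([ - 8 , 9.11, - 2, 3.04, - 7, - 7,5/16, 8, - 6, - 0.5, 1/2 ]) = [  -  8, - 7, - 7, - 6, - 2, - 0.5,  5/16, 1/2, 3.04,8, 9.11]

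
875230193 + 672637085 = 1547867278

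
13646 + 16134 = 29780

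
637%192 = 61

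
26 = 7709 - 7683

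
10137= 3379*3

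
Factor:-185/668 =- 2^(-2)*5^1*37^1*167^( - 1) 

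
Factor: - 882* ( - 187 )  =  164934 = 2^1*3^2*7^2*11^1*17^1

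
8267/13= 635 + 12/13 =635.92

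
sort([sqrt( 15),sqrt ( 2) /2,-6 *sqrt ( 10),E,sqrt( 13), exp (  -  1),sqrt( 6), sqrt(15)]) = [- 6* sqrt ( 10) , exp(-1),  sqrt(2)/2,sqrt(6),E, sqrt(13),sqrt( 15 ), sqrt(15) ] 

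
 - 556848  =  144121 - 700969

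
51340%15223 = 5671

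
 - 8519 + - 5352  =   - 13871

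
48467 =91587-43120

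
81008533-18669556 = 62338977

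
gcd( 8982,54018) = 18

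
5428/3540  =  1 + 8/15 =1.53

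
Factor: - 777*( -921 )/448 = 102231/64 = 2^( - 6)*3^2 * 37^1*307^1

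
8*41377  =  331016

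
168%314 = 168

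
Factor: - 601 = - 601^1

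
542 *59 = 31978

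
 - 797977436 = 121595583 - 919573019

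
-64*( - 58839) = 3765696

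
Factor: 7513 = 11^1*683^1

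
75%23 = 6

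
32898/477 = 10966/159 = 68.97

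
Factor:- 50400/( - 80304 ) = 150/239 = 2^1*3^1* 5^2*239^(- 1 )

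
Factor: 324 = 2^2*3^4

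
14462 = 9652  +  4810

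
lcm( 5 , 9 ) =45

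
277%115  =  47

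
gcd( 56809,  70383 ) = 1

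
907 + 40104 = 41011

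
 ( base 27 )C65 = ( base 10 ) 8915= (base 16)22D3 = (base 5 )241130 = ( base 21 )k4b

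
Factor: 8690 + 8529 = 17219 =67^1*257^1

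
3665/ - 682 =- 6 + 427/682 = - 5.37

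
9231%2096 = 847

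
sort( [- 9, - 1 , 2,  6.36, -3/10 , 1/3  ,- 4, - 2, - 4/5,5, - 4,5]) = [ - 9, - 4, - 4, -2, - 1, - 4/5, - 3/10,  1/3, 2 , 5 , 5,6.36]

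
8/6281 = 8/6281= 0.00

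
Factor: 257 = 257^1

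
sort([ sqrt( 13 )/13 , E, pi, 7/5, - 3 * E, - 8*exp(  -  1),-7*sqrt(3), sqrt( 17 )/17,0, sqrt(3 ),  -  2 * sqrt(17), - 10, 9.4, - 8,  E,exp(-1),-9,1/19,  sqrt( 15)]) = [-7 * sqrt(3), - 10,- 9 , - 2*sqrt( 17),- 3* E, - 8, - 8 * exp( -1), 0 , 1/19  ,  sqrt( 17 )/17, sqrt( 13 ) /13, exp(-1),7/5, sqrt(3), E,E,  pi,sqrt (15 ) , 9.4] 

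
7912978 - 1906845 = 6006133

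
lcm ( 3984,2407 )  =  115536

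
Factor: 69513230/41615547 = 2^1*3^ ( - 1 )*5^1*31^( - 1 )*53^ ( - 1 )*8443^( - 1 )*6951323^1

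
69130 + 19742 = 88872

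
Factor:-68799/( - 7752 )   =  71/8 = 2^( - 3 )*71^1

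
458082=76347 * 6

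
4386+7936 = 12322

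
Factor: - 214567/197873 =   -  13^( -1 )*19^1*23^1*31^( - 1 ) = -  437/403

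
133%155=133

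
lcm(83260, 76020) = 1748460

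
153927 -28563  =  125364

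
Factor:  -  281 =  - 281^1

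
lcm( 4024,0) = 0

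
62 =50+12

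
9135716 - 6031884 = 3103832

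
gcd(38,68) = 2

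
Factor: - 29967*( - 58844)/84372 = 7^1*47^1*79^ ( - 1) * 89^(-1)*313^1 * 1427^1=146948179/7031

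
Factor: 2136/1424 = 3/2 =2^( - 1 ) *3^1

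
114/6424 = 57/3212 = 0.02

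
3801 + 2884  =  6685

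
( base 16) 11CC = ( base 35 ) 3P6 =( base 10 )4556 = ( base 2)1000111001100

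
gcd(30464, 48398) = 14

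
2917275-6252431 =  - 3335156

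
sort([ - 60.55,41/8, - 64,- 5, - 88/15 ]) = [ - 64, - 60.55 ,-88/15, - 5, 41/8 ]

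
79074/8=9884 + 1/4 = 9884.25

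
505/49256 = 505/49256= 0.01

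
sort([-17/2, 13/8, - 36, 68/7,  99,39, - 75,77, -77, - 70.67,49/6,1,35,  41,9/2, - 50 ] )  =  [ - 77, - 75,-70.67, - 50,-36,- 17/2, 1,13/8, 9/2,49/6,68/7,35,39, 41, 77,99 ]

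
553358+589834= 1143192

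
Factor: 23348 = 2^2*13^1*449^1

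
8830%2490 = 1360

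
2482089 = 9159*271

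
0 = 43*0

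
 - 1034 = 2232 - 3266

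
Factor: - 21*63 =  - 3^3 * 7^2 = - 1323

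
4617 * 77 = 355509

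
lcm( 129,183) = 7869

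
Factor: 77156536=2^3 * 23^1 * 419329^1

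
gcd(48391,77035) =217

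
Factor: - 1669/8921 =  - 11^( - 1) * 811^( - 1) *1669^1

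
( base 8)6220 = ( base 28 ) 42O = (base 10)3216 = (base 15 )E46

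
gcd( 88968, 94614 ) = 6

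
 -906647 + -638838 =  - 1545485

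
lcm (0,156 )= 0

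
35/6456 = 35/6456 = 0.01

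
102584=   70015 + 32569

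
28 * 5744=160832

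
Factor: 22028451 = 3^1*7342817^1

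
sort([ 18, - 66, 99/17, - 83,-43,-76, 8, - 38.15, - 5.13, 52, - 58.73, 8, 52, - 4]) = [ - 83, - 76, - 66, - 58.73 , - 43, - 38.15, - 5.13,-4, 99/17, 8, 8, 18, 52 , 52]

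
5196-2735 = 2461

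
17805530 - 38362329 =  - 20556799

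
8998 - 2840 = 6158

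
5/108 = 5/108 = 0.05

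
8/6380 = 2/1595  =  0.00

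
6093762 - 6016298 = 77464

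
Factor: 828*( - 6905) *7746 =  - 2^3 * 3^3  *  5^1*23^1*1291^1*1381^1 =- 44286515640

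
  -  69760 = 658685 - 728445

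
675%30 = 15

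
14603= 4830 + 9773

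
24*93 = 2232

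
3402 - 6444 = -3042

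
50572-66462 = - 15890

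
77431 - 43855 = 33576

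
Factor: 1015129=397^1*2557^1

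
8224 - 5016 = 3208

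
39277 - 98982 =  - 59705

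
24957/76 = 328 + 29/76 = 328.38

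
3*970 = 2910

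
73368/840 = 87  +  12/35 = 87.34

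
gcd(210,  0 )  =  210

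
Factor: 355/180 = 71/36 = 2^(- 2)*3^(-2 )*71^1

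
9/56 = 9/56 = 0.16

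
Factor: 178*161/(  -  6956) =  - 2^( - 1) * 7^1*23^1 * 37^ (  -  1 )*47^(  -  1 ) * 89^1= - 14329/3478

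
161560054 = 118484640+43075414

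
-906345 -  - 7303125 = 6396780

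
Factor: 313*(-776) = - 242888 = - 2^3*97^1*313^1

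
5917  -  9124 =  - 3207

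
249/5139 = 83/1713 = 0.05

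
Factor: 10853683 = 10853683^1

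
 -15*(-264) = 3960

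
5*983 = 4915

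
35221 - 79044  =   - 43823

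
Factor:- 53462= - 2^1 * 26731^1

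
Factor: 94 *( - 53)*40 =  - 199280  =  - 2^4*5^1*47^1* 53^1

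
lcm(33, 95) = 3135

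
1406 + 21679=23085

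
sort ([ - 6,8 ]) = [ - 6,8] 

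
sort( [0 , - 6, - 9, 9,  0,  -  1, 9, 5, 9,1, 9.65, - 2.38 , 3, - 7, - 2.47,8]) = [ - 9, - 7, - 6, - 2.47, - 2.38, - 1, 0,0, 1,3, 5,8,9,9 , 9  ,  9.65] 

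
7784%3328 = 1128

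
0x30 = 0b110000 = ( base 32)1G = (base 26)1M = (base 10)48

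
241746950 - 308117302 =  - 66370352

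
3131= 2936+195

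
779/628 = 779/628 = 1.24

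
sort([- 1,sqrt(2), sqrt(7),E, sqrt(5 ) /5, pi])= [ - 1, sqrt( 5 )/5, sqrt(2), sqrt(7 ), E,pi]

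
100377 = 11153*9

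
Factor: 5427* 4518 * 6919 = 169648247934 = 2^1*3^6*11^1 * 17^1*37^1*67^1*251^1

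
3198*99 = 316602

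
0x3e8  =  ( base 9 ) 1331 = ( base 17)37e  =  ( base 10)1000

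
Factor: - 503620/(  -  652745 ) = 2^2*13^2*19^( - 1)*149^1 *6871^ ( - 1 ) = 100724/130549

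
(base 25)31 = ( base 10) 76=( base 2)1001100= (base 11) 6a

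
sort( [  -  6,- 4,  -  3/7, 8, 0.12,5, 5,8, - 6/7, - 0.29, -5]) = [  -  6, - 5,  -  4,-6/7,  -  3/7, - 0.29, 0.12, 5,5, 8, 8 ]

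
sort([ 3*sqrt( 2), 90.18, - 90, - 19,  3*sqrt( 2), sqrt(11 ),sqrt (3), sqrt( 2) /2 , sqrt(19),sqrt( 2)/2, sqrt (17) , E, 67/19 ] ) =[ - 90, - 19,  sqrt(2 ) /2,sqrt(2 )/2,sqrt(3 ), E , sqrt(11), 67/19,sqrt (17),3 * sqrt(2 ) , 3*sqrt(2 ), sqrt(19 ),90.18 ] 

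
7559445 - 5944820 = 1614625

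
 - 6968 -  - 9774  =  2806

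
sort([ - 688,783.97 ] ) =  [ - 688,783.97]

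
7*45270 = 316890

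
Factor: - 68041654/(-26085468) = 34020827/13042734 = 2^( - 1)*3^( - 1 )*269^( - 1 )*8081^(-1)*  34020827^1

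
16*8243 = 131888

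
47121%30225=16896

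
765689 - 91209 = 674480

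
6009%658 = 87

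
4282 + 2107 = 6389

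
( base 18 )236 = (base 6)3140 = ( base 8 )1304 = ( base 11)594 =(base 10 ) 708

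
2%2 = 0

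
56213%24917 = 6379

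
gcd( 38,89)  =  1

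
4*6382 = 25528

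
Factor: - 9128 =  - 2^3*7^1*163^1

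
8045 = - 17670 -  - 25715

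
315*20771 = 6542865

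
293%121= 51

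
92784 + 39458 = 132242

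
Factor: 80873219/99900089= 7^1  *  127^1*3121^(- 1) * 32009^ (  -  1)*90971^1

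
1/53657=1/53657 = 0.00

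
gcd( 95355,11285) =5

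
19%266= 19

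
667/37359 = 667/37359 = 0.02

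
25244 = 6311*4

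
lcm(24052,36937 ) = 1034236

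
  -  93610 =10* (-9361) 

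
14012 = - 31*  (-452)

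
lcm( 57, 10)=570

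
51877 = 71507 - 19630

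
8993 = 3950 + 5043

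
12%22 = 12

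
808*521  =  420968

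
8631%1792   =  1463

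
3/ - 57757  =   - 1 + 57754/57757=- 0.00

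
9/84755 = 9/84755 = 0.00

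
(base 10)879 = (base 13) 528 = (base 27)15F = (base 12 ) 613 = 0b1101101111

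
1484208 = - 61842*( - 24 ) 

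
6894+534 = 7428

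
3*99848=299544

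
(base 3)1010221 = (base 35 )NU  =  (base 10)835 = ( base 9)1127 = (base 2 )1101000011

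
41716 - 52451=-10735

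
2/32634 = 1/16317 = 0.00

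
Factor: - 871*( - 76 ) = 2^2 * 13^1*19^1*67^1 = 66196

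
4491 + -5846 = -1355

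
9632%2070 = 1352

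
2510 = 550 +1960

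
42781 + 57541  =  100322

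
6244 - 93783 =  - 87539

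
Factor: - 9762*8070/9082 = -39389670/4541=-2^1*3^2*5^1*19^( - 1)*239^( - 1 )*269^1*1627^1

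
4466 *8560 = 38228960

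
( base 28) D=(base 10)13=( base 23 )D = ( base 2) 1101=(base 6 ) 21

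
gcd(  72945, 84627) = 9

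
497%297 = 200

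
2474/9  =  2474/9 = 274.89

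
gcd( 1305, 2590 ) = 5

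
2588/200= 647/50 = 12.94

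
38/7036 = 19/3518=0.01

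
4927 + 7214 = 12141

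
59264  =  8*7408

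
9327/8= 9327/8= 1165.88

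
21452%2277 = 959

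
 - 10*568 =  - 5680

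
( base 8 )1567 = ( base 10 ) 887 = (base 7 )2405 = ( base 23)1fd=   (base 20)247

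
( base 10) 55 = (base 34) 1L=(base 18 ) 31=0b110111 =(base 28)1R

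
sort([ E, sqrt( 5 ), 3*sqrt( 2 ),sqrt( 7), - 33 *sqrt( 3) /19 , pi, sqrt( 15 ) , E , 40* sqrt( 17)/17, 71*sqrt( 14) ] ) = [- 33 * sqrt( 3 )/19,sqrt( 5),sqrt( 7 ) , E , E , pi,sqrt ( 15), 3*sqrt( 2),40* sqrt (17)/17, 71 * sqrt( 14 )]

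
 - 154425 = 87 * ( - 1775 )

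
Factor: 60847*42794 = 2^1*71^1*857^1*21397^1 = 2603886518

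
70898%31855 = 7188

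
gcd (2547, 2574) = 9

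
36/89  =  36/89 = 0.40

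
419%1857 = 419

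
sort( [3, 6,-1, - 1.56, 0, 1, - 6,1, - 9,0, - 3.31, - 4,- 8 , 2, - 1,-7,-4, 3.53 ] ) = [-9, - 8, - 7,  -  6,- 4,-4,-3.31,-1.56, -1,-1,0,0, 1,1, 2, 3, 3.53,6]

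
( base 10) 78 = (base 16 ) 4E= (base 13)60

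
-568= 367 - 935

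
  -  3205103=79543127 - 82748230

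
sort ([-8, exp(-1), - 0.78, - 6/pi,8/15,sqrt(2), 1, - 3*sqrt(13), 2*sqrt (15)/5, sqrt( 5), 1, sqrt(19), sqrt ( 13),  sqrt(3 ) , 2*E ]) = [-3*sqrt( 13), - 8, - 6/pi,-0.78,exp( - 1) , 8/15,1, 1, sqrt(2 ),  2*sqrt( 15) /5, sqrt ( 3 ),sqrt(5 ), sqrt( 13 ),sqrt( 19 ), 2 *E ]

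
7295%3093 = 1109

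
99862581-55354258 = 44508323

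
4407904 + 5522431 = 9930335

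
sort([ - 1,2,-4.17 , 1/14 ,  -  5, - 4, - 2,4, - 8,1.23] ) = [ - 8, - 5, - 4.17 ,  -  4, - 2, -1, 1/14, 1.23,2 , 4 ] 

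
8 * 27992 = 223936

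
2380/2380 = 1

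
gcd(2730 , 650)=130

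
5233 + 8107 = 13340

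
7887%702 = 165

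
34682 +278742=313424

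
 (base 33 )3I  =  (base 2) 1110101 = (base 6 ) 313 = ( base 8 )165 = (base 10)117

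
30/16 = 1 + 7/8 = 1.88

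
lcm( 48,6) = 48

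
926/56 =16 + 15/28 = 16.54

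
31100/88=7775/22 = 353.41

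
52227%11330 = 6907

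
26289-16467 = 9822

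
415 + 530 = 945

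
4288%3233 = 1055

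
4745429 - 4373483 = 371946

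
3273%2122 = 1151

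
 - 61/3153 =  - 61/3153  =  -0.02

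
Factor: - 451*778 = -350878 = -2^1*11^1*41^1*389^1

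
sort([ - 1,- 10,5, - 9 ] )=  [ - 10, - 9, -1 , 5]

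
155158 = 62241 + 92917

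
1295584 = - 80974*( - 16 )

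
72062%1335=1307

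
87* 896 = 77952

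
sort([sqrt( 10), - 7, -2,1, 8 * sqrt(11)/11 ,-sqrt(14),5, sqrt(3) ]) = [- 7, - sqrt(14 ), - 2,1,sqrt(3), 8 * sqrt( 11) /11,sqrt( 10),5 ]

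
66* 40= 2640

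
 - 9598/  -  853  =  11 + 215/853= 11.25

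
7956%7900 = 56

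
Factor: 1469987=1469987^1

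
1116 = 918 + 198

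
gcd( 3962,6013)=7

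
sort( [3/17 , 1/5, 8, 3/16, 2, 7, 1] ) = [ 3/17, 3/16, 1/5 , 1,2,  7, 8]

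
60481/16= 3780 + 1/16 = 3780.06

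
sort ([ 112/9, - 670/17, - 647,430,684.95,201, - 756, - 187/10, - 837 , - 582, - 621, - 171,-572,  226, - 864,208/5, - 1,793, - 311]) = [  -  864,-837, - 756, - 647, - 621, - 582, - 572, - 311  ,-171, -670/17,- 187/10, - 1,112/9,208/5, 201, 226, 430,684.95 , 793]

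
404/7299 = 404/7299 = 0.06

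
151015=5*30203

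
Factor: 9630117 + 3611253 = 13241370  =  2^1 * 3^1 * 5^1*59^1*7481^1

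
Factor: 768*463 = 355584 = 2^8 *3^1*463^1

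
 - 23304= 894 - 24198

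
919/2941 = 919/2941 = 0.31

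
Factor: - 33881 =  - 17^1*1993^1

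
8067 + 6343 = 14410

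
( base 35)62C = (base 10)7432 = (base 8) 16410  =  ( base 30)87M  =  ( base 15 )2307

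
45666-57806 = -12140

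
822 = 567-  -  255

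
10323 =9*1147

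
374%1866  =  374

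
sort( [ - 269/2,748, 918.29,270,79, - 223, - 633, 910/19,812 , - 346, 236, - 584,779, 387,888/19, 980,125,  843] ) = [ - 633,-584, - 346, - 223, - 269/2, 888/19,910/19,79, 125,236, 270, 387,  748,779,  812, 843, 918.29, 980]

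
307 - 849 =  - 542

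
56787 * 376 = 21351912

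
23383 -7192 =16191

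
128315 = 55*2333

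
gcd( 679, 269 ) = 1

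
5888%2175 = 1538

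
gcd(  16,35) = 1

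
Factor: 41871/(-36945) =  - 17/15 =-  3^( - 1 ) * 5^(  -  1)*17^1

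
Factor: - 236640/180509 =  - 2^5*3^1*5^1*7^(-1)*17^1  *29^1*107^( - 1 )*241^( - 1)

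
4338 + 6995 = 11333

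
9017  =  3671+5346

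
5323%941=618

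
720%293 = 134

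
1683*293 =493119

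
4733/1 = 4733 = 4733.00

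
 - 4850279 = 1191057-6041336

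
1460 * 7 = 10220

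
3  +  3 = 6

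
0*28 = 0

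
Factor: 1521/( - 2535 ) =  - 3^1* 5^(  -  1 ) = - 3/5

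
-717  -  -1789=1072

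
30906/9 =3434 =3434.00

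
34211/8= 4276 + 3/8 = 4276.38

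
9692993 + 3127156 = 12820149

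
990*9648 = 9551520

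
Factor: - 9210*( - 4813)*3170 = 2^2*3^1*5^2  *  307^1 * 317^1*4813^1=140518904100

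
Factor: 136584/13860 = 542/55 = 2^1 * 5^( - 1) * 11^(- 1 )*271^1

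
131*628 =82268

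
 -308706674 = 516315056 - 825021730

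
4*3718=14872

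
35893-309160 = -273267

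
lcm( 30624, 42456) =1868064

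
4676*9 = 42084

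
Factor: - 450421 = -450421^1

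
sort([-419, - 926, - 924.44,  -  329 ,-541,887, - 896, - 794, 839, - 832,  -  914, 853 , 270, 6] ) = [ - 926,- 924.44,-914, -896, - 832,- 794,-541, - 419, - 329, 6, 270, 839, 853,  887 ]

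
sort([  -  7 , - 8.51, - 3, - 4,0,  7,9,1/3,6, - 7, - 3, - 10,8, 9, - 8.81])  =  [  -  10, - 8.81,  -  8.51, - 7 , - 7, - 4, - 3, -3,0,1/3, 6,7,8,9,9]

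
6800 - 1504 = 5296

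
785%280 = 225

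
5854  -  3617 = 2237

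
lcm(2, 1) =2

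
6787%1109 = 133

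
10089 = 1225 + 8864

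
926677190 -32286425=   894390765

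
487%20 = 7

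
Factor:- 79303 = - 7^1*11329^1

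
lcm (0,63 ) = 0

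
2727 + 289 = 3016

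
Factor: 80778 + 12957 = 3^2*5^1*2083^1 = 93735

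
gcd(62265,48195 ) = 105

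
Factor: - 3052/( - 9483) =28/87 = 2^2*3^( - 1 )*7^1*29^( - 1) 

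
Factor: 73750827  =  3^1 * 24583609^1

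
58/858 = 29/429 = 0.07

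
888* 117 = 103896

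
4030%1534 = 962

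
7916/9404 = 1979/2351 = 0.84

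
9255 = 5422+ 3833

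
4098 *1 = 4098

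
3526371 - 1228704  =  2297667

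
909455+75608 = 985063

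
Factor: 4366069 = 191^1*22859^1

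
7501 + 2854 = 10355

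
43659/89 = 43659/89 =490.55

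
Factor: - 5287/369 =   -  3^(-2)*17^1*41^( - 1 ) * 311^1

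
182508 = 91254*2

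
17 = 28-11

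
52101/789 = 17367/263 = 66.03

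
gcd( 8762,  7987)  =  1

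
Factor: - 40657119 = -3^1*13552373^1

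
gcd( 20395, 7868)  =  1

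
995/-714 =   -  995/714  =  - 1.39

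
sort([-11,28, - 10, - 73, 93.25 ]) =[- 73,-11, - 10,28,93.25]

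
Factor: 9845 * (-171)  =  -1683495= - 3^2*5^1 *11^1 * 19^1 * 179^1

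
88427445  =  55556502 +32870943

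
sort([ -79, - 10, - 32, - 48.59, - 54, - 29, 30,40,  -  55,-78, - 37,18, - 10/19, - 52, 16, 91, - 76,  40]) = [ - 79 , - 78, - 76, - 55, - 54, - 52,-48.59 , - 37, - 32, - 29, - 10, - 10/19, 16,18, 30, 40 , 40, 91]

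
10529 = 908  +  9621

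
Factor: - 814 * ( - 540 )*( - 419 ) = - 184175640 = - 2^3 * 3^3*5^1 * 11^1*37^1*419^1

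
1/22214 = 1/22214 = 0.00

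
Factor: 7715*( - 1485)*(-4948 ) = 56688122700  =  2^2*3^3 * 5^2*11^1 *1237^1*1543^1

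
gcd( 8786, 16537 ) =23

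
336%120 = 96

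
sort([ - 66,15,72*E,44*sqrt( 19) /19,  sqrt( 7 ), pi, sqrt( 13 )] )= [- 66 , sqrt( 7 ),pi , sqrt(13), 44*sqrt(19 )/19,15, 72 *E ]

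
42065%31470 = 10595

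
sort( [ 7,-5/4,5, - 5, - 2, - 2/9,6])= [- 5, - 2,  -  5/4,-2/9, 5,6,7]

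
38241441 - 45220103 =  - 6978662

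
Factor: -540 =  - 2^2*3^3*5^1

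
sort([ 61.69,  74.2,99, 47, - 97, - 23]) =[ - 97, - 23, 47,61.69, 74.2,99]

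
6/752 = 3/376 = 0.01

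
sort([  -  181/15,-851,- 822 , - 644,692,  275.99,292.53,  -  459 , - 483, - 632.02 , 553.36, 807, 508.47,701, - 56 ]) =[-851 , - 822,-644, -632.02, -483, - 459, - 56,-181/15,275.99, 292.53, 508.47 , 553.36,692 , 701, 807]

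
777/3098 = 777/3098 = 0.25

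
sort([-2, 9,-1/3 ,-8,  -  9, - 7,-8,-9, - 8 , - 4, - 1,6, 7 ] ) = [ - 9,-9, - 8  , - 8,-8, - 7, -4, - 2, - 1, - 1/3,6, 7, 9]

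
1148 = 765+383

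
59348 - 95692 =- 36344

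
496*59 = 29264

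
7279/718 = 10 + 99/718 = 10.14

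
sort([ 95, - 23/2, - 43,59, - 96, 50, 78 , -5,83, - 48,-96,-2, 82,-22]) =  [ - 96, - 96,  -  48,  -  43,-22, - 23/2, - 5,  -  2,50,59,78 , 82 , 83, 95]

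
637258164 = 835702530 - 198444366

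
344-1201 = -857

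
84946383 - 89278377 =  - 4331994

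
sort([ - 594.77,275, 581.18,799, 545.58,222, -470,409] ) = [ - 594.77, - 470, 222,275, 409,545.58, 581.18,799 ] 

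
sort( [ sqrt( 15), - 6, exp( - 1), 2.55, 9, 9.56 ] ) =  [ - 6,  exp( - 1),2.55, sqrt( 15 ), 9, 9.56]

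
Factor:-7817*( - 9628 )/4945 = 2^2 *5^( - 1)*23^( - 1)*29^1*43^ (-1)*83^1*7817^1 =75262076/4945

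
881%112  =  97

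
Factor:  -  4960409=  - 1913^1 * 2593^1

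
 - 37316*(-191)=7127356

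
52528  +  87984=140512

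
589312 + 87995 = 677307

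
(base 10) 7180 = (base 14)288C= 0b1110000001100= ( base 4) 1300030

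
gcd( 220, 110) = 110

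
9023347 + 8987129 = 18010476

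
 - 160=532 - 692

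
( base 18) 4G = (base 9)107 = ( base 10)88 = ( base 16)58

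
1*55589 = 55589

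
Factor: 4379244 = 2^2*3^1*364937^1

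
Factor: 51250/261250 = 41/209 = 11^( - 1)*19^( - 1) * 41^1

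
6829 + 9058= 15887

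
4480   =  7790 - 3310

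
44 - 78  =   - 34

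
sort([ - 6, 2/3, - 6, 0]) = [- 6,  -  6, 0,2/3 ] 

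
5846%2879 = 88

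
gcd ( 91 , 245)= 7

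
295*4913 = 1449335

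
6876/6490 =1 + 193/3245= 1.06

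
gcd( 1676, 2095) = 419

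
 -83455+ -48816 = -132271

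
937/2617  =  937/2617  =  0.36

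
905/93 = 905/93 = 9.73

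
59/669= 59/669 = 0.09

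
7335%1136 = 519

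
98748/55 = 1795 + 23/55 = 1795.42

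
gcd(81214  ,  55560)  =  2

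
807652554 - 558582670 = 249069884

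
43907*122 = 5356654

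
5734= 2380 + 3354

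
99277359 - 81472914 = 17804445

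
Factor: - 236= -2^2*59^1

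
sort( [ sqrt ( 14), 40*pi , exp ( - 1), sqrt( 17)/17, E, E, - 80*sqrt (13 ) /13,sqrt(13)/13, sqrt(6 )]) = [ - 80*sqrt(13)/13,sqrt(17)/17, sqrt( 13)/13,exp( - 1 ), sqrt ( 6), E,E, sqrt ( 14), 40* pi ] 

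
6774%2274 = 2226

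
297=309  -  12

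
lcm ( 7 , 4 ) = 28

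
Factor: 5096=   2^3*7^2*13^1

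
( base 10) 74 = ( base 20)3e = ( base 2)1001010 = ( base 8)112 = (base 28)2i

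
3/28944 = 1/9648 = 0.00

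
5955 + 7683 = 13638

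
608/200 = 3 + 1/25 =3.04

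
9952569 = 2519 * 3951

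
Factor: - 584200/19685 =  - 920/31 = - 2^3*5^1*23^1 * 31^ ( - 1)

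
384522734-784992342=- 400469608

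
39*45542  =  1776138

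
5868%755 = 583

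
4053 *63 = 255339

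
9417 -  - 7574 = 16991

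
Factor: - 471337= - 29^1*16253^1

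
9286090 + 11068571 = 20354661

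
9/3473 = 9/3473 = 0.00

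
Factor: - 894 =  - 2^1  *  3^1*149^1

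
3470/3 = 3470/3 = 1156.67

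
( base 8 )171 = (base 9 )144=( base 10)121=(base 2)1111001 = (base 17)72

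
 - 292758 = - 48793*6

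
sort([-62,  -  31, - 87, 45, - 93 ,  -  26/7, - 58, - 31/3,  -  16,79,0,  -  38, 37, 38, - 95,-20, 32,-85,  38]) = [-95 , - 93,-87,-85,  -  62 ,-58, - 38,-31, - 20,-16, -31/3, -26/7,  0,32,  37,38,  38, 45,  79 ]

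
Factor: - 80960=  - 2^6*5^1*11^1*23^1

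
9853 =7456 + 2397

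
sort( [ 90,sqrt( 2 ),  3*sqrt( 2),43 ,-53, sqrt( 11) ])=[ - 53,sqrt( 2 ),sqrt( 11),3*sqrt( 2), 43 , 90 ] 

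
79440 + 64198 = 143638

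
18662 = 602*31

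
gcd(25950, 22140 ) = 30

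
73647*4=294588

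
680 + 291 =971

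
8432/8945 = 8432/8945 = 0.94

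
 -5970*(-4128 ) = 24644160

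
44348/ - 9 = - 4928 + 4/9 =- 4927.56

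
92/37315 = 92/37315 = 0.00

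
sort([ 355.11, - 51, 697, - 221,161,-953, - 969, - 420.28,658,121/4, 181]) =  [ - 969, - 953, - 420.28,  -  221 , - 51, 121/4,161,181,355.11,  658, 697]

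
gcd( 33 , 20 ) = 1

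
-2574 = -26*99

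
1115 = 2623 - 1508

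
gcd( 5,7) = 1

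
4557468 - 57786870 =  - 53229402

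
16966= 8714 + 8252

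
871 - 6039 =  - 5168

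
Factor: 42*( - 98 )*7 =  - 2^2 *3^1*7^4  =  - 28812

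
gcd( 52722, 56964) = 606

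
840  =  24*35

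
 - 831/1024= - 1 + 193/1024 = - 0.81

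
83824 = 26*3224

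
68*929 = 63172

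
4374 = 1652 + 2722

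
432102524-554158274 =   -  122055750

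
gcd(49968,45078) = 6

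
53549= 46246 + 7303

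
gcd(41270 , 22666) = 2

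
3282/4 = 820+ 1/2 = 820.50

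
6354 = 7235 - 881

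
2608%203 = 172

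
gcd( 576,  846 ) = 18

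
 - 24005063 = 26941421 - 50946484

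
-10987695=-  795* 13821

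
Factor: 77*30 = 2310 = 2^1*3^1*5^1 *7^1 * 11^1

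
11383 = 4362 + 7021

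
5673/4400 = 5673/4400 = 1.29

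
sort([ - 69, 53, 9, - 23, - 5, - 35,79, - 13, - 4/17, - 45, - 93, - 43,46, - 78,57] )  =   [ - 93, - 78, - 69 , - 45, - 43, - 35, - 23, - 13 , - 5, - 4/17,9, 46 , 53,  57, 79 ]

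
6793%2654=1485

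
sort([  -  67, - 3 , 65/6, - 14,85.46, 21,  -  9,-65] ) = [ - 67, - 65, - 14, - 9, - 3,65/6,21,85.46] 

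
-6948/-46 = 3474/23 = 151.04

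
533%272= 261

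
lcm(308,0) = 0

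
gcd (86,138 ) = 2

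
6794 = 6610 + 184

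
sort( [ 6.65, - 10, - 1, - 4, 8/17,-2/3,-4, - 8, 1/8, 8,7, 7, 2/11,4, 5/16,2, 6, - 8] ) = [ - 10, - 8, - 8,  -  4, - 4,  -  1, - 2/3, 1/8,2/11, 5/16,8/17, 2,4,  6, 6.65, 7, 7, 8]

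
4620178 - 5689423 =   -  1069245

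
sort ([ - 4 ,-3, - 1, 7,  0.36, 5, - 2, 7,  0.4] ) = [ - 4, - 3, - 2, - 1, 0.36, 0.4,  5, 7, 7] 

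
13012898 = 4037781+8975117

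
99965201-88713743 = 11251458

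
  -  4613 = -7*659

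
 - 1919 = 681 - 2600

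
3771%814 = 515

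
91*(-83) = - 7553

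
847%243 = 118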